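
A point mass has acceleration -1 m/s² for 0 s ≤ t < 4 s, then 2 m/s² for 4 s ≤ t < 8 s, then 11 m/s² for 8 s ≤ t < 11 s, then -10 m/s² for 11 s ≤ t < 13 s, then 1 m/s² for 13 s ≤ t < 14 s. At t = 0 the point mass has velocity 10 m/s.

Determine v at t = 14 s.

28 m/s

Δv equals the area under the a-t graph; then v = v₀ + Δv.
0–4 s: -1 × 4 = -4 m/s
4–8 s: 2 × 4 = 8 m/s
8–11 s: 11 × 3 = 33 m/s
11–13 s: -10 × 2 = -20 m/s
13–14 s: 1 × 1 = 1 m/s
Δv = 18 m/s, so v(14) = 10 + (18) = 28 m/s.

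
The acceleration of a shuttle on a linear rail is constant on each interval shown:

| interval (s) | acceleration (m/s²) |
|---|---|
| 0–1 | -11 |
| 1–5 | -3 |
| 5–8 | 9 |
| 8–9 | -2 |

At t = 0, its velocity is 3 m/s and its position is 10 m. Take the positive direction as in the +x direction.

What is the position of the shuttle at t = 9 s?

On each constant-a segment, Δv = aΔt and Δx = v₀Δt + ½aΔt²; chain segment to segment.
0–1 s: v starts 3 m/s; Δx = 3·1 + ½·-11·1² = -2.5 m; v ends -8 m/s.
1–5 s: v starts -8 m/s; Δx = -8·4 + ½·-3·4² = -56 m; v ends -20 m/s.
5–8 s: v starts -20 m/s; Δx = -20·3 + ½·9·3² = -19.5 m; v ends 7 m/s.
8–9 s: v starts 7 m/s; Δx = 7·1 + ½·-2·1² = 6 m; v ends 5 m/s.
x(9) = 10 + Σ Δx = -62 m.

-62 m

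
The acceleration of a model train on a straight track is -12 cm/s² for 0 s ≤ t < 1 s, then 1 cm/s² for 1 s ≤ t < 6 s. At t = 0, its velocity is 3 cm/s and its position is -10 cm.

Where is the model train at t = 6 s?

On each constant-a segment, Δv = aΔt and Δx = v₀Δt + ½aΔt²; chain segment to segment.
0–1 s: v starts 3 cm/s; Δx = 3·1 + ½·-12·1² = -3 cm; v ends -9 cm/s.
1–6 s: v starts -9 cm/s; Δx = -9·5 + ½·1·5² = -32.5 cm; v ends -4 cm/s.
x(6) = -10 + Σ Δx = -45.5 cm.

-45.5 cm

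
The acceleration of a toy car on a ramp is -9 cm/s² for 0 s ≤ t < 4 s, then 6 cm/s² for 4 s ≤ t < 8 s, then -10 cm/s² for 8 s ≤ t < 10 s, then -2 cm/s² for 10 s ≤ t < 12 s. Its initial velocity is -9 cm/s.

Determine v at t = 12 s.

Δv equals the area under the a-t graph; then v = v₀ + Δv.
0–4 s: -9 × 4 = -36 cm/s
4–8 s: 6 × 4 = 24 cm/s
8–10 s: -10 × 2 = -20 cm/s
10–12 s: -2 × 2 = -4 cm/s
Δv = -36 cm/s, so v(12) = -9 + (-36) = -45 cm/s.

-45 cm/s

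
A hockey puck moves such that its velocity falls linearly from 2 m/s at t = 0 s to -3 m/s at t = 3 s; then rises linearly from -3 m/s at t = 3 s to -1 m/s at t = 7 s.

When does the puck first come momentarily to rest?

t = 1.2 s

v changes sign on 0–3 s (from 2 to -3); the graph is linear there, so v = 0 at t = 0 + (-2)·(3 − 0)/(-3 − 2) = 1.2 s.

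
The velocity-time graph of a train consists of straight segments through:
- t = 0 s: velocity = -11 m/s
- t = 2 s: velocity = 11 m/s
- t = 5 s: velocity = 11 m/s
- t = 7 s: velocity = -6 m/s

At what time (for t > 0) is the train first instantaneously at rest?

t = 1 s

v changes sign on 0–2 s (from -11 to 11); the graph is linear there, so v = 0 at t = 0 + (11)·(2 − 0)/(11 − -11) = 1 s.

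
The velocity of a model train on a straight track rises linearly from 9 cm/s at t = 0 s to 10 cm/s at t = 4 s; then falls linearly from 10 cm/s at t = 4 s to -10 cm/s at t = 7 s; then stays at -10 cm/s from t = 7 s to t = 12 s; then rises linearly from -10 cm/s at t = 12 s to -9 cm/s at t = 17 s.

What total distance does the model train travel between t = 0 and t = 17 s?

Total distance travelled is ∫|v| dt — sum the magnitudes of each area piece.
0–4 s: |½(9 + 10)(4)| = 38 cm
4–7 s: v = 0 at t = 5.5 s; triangle areas 7.5 + 7.5 = 15 cm
7–12 s: |-10| × 5 = 50 cm
12–17 s: |½(-10 + -9)(5)| = 47.5 cm
Total distance = 150.5 cm

150.5 cm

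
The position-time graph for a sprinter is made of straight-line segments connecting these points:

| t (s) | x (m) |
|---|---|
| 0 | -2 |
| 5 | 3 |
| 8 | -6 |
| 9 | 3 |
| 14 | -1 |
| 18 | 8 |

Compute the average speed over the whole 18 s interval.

2 m/s

Average speed = (total path length)/(elapsed time); on a piecewise-linear x-t graph the path length is Σ|Δx|.
0–5 s: |Δx| = |3 − -2| = 5 m
5–8 s: |Δx| = |-6 − 3| = 9 m
8–9 s: |Δx| = |3 − -6| = 9 m
9–14 s: |Δx| = |-1 − 3| = 4 m
14–18 s: |Δx| = |8 − -1| = 9 m
Total path = 36 m; average speed = 36/18 = 2 m/s.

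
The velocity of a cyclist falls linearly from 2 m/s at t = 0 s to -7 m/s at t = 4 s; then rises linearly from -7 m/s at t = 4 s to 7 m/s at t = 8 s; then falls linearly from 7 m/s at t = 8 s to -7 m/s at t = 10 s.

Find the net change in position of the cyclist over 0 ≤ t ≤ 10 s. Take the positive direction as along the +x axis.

-10 m

Displacement is the signed area under the v-t curve.
0–4 s: ½(2 + -7)(4) = -10 m
4–8 s: ½(-7 + 7)(4) = 0 m
8–10 s: ½(7 + -7)(2) = 0 m
Net displacement = -10 m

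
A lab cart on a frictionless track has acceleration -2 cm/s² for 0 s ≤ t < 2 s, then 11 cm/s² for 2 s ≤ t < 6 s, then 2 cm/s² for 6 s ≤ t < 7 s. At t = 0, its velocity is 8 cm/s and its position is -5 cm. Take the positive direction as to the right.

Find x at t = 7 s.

160 cm

On each constant-a segment, Δv = aΔt and Δx = v₀Δt + ½aΔt²; chain segment to segment.
0–2 s: v starts 8 cm/s; Δx = 8·2 + ½·-2·2² = 12 cm; v ends 4 cm/s.
2–6 s: v starts 4 cm/s; Δx = 4·4 + ½·11·4² = 104 cm; v ends 48 cm/s.
6–7 s: v starts 48 cm/s; Δx = 48·1 + ½·2·1² = 49 cm; v ends 50 cm/s.
x(7) = -5 + Σ Δx = 160 cm.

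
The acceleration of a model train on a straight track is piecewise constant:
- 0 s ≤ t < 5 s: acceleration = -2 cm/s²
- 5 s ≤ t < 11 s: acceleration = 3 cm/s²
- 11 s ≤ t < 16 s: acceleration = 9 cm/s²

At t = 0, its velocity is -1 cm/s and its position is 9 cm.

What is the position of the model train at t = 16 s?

On each constant-a segment, Δv = aΔt and Δx = v₀Δt + ½aΔt²; chain segment to segment.
0–5 s: v starts -1 cm/s; Δx = -1·5 + ½·-2·5² = -30 cm; v ends -11 cm/s.
5–11 s: v starts -11 cm/s; Δx = -11·6 + ½·3·6² = -12 cm; v ends 7 cm/s.
11–16 s: v starts 7 cm/s; Δx = 7·5 + ½·9·5² = 147.5 cm; v ends 52 cm/s.
x(16) = 9 + Σ Δx = 114.5 cm.

114.5 cm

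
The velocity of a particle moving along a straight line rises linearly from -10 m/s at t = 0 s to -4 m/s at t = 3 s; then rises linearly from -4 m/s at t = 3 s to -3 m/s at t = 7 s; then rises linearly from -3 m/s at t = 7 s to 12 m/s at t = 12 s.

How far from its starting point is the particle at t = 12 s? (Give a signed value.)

Displacement is the signed area under the v-t curve.
0–3 s: ½(-10 + -4)(3) = -21 m
3–7 s: ½(-4 + -3)(4) = -14 m
7–12 s: ½(-3 + 12)(5) = 22.5 m
Net displacement = -12.5 m

-12.5 m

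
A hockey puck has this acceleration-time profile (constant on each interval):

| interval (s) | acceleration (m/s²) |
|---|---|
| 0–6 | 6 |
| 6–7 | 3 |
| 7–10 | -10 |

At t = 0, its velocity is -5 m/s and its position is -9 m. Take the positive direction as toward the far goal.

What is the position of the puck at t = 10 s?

158.5 m

On each constant-a segment, Δv = aΔt and Δx = v₀Δt + ½aΔt²; chain segment to segment.
0–6 s: v starts -5 m/s; Δx = -5·6 + ½·6·6² = 78 m; v ends 31 m/s.
6–7 s: v starts 31 m/s; Δx = 31·1 + ½·3·1² = 32.5 m; v ends 34 m/s.
7–10 s: v starts 34 m/s; Δx = 34·3 + ½·-10·3² = 57 m; v ends 4 m/s.
x(10) = -9 + Σ Δx = 158.5 m.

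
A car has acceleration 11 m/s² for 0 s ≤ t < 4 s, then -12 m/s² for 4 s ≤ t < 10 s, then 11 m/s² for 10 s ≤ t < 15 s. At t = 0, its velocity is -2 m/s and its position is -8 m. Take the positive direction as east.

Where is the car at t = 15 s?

On each constant-a segment, Δv = aΔt and Δx = v₀Δt + ½aΔt²; chain segment to segment.
0–4 s: v starts -2 m/s; Δx = -2·4 + ½·11·4² = 80 m; v ends 42 m/s.
4–10 s: v starts 42 m/s; Δx = 42·6 + ½·-12·6² = 36 m; v ends -30 m/s.
10–15 s: v starts -30 m/s; Δx = -30·5 + ½·11·5² = -12.5 m; v ends 25 m/s.
x(15) = -8 + Σ Δx = 95.5 m.

95.5 m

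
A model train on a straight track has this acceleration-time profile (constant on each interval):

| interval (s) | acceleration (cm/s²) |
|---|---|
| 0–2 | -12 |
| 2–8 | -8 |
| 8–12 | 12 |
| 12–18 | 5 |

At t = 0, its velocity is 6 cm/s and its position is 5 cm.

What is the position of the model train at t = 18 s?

-445 cm

On each constant-a segment, Δv = aΔt and Δx = v₀Δt + ½aΔt²; chain segment to segment.
0–2 s: v starts 6 cm/s; Δx = 6·2 + ½·-12·2² = -12 cm; v ends -18 cm/s.
2–8 s: v starts -18 cm/s; Δx = -18·6 + ½·-8·6² = -252 cm; v ends -66 cm/s.
8–12 s: v starts -66 cm/s; Δx = -66·4 + ½·12·4² = -168 cm; v ends -18 cm/s.
12–18 s: v starts -18 cm/s; Δx = -18·6 + ½·5·6² = -18 cm; v ends 12 cm/s.
x(18) = 5 + Σ Δx = -445 cm.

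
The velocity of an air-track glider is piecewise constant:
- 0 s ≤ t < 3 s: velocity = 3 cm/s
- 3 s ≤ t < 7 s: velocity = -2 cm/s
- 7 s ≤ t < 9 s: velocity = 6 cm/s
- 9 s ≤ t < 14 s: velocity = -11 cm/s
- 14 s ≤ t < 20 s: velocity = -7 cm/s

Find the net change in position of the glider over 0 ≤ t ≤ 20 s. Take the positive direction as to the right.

-84 cm

Net displacement equals the area under the velocity-time graph (areas below the axis count negative).
0–3 s: 3 × 3 = 9 cm
3–7 s: -2 × 4 = -8 cm
7–9 s: 6 × 2 = 12 cm
9–14 s: -11 × 5 = -55 cm
14–20 s: -7 × 6 = -42 cm
Net displacement = -84 cm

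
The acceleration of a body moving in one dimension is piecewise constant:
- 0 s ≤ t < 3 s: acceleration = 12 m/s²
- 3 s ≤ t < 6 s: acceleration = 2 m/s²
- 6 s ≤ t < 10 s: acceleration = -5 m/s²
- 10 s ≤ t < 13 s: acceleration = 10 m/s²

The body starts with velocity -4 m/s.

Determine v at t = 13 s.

48 m/s

Δv equals the area under the a-t graph; then v = v₀ + Δv.
0–3 s: 12 × 3 = 36 m/s
3–6 s: 2 × 3 = 6 m/s
6–10 s: -5 × 4 = -20 m/s
10–13 s: 10 × 3 = 30 m/s
Δv = 52 m/s, so v(13) = -4 + (52) = 48 m/s.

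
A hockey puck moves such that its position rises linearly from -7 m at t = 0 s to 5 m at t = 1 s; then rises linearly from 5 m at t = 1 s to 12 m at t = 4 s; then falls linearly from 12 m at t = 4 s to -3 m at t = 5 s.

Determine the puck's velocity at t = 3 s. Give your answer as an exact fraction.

Velocity is the slope of the x-t graph on 1–4 s: (12 − 5)/(4 − 1) = 7/3 m/s.

7/3 m/s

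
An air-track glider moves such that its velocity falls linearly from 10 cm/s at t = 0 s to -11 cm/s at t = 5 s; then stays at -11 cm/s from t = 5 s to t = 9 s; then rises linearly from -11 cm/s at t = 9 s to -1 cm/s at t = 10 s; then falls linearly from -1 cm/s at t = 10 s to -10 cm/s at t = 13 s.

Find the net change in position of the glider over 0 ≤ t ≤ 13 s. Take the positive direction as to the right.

Net displacement equals the area under the velocity-time graph (areas below the axis count negative).
0–5 s: ½(10 + -11)(5) = -2.5 cm
5–9 s: -11 × 4 = -44 cm
9–10 s: ½(-11 + -1)(1) = -6 cm
10–13 s: ½(-1 + -10)(3) = -16.5 cm
Net displacement = -69 cm

-69 cm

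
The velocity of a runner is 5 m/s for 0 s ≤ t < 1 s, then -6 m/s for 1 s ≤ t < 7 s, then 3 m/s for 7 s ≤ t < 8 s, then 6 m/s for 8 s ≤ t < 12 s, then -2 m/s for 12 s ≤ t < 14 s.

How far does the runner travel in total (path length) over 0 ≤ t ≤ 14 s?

Distance (not displacement) is the total path length: add the absolute areas under v-t.
0–1 s: |5| × 1 = 5 m
1–7 s: |-6| × 6 = 36 m
7–8 s: |3| × 1 = 3 m
8–12 s: |6| × 4 = 24 m
12–14 s: |-2| × 2 = 4 m
Total distance = 72 m

72 m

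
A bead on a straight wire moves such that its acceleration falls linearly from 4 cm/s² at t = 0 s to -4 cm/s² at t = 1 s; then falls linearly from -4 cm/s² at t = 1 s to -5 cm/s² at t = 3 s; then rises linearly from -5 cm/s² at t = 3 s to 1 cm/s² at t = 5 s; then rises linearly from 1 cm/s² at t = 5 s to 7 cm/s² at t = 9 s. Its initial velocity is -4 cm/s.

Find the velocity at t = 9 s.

Δv equals the area under the a-t graph; then v = v₀ + Δv.
0–1 s: ½(4 + -4)(1) = 0 cm/s
1–3 s: ½(-4 + -5)(2) = -9 cm/s
3–5 s: ½(-5 + 1)(2) = -4 cm/s
5–9 s: ½(1 + 7)(4) = 16 cm/s
Δv = 3 cm/s, so v(9) = -4 + (3) = -1 cm/s.

-1 cm/s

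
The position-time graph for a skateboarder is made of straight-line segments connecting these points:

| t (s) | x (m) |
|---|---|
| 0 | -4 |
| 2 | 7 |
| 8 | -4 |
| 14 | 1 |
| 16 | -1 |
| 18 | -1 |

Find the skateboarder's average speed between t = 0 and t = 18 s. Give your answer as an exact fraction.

Average speed = (total path length)/(elapsed time); on a piecewise-linear x-t graph the path length is Σ|Δx|.
0–2 s: |Δx| = |7 − -4| = 11 m
2–8 s: |Δx| = |-4 − 7| = 11 m
8–14 s: |Δx| = |1 − -4| = 5 m
14–16 s: |Δx| = |-1 − 1| = 2 m
16–18 s: |Δx| = |-1 − -1| = 0 m
Total path = 29 m; average speed = 29/18 = 29/18 m/s.

29/18 m/s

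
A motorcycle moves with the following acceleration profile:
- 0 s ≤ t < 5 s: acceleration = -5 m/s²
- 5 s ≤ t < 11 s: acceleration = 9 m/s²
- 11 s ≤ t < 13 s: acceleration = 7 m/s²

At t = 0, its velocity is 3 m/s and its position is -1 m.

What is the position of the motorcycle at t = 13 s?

59.5 m

On each constant-a segment, Δv = aΔt and Δx = v₀Δt + ½aΔt²; chain segment to segment.
0–5 s: v starts 3 m/s; Δx = 3·5 + ½·-5·5² = -47.5 m; v ends -22 m/s.
5–11 s: v starts -22 m/s; Δx = -22·6 + ½·9·6² = 30 m; v ends 32 m/s.
11–13 s: v starts 32 m/s; Δx = 32·2 + ½·7·2² = 78 m; v ends 46 m/s.
x(13) = -1 + Σ Δx = 59.5 m.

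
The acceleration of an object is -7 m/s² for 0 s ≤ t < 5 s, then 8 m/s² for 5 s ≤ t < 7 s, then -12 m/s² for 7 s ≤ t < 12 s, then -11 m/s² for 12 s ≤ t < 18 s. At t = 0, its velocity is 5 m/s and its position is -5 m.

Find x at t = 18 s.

On each constant-a segment, Δv = aΔt and Δx = v₀Δt + ½aΔt²; chain segment to segment.
0–5 s: v starts 5 m/s; Δx = 5·5 + ½·-7·5² = -62.5 m; v ends -30 m/s.
5–7 s: v starts -30 m/s; Δx = -30·2 + ½·8·2² = -44 m; v ends -14 m/s.
7–12 s: v starts -14 m/s; Δx = -14·5 + ½·-12·5² = -220 m; v ends -74 m/s.
12–18 s: v starts -74 m/s; Δx = -74·6 + ½·-11·6² = -642 m; v ends -140 m/s.
x(18) = -5 + Σ Δx = -973.5 m.

-973.5 m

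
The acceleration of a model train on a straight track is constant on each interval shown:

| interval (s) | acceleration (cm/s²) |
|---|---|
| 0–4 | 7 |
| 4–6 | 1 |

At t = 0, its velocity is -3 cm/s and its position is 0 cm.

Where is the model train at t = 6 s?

On each constant-a segment, Δv = aΔt and Δx = v₀Δt + ½aΔt²; chain segment to segment.
0–4 s: v starts -3 cm/s; Δx = -3·4 + ½·7·4² = 44 cm; v ends 25 cm/s.
4–6 s: v starts 25 cm/s; Δx = 25·2 + ½·1·2² = 52 cm; v ends 27 cm/s.
x(6) = 0 + Σ Δx = 96 cm.

96 cm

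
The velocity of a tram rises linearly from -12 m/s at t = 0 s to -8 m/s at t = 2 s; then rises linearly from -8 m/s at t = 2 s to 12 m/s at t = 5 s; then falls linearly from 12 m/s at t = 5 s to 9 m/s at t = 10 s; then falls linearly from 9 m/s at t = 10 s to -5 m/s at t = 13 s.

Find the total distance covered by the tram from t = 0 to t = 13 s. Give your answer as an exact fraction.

Total distance travelled is ∫|v| dt — sum the magnitudes of each area piece.
0–2 s: |½(-12 + -8)(2)| = 20 m
2–5 s: v = 0 at t = 3.2 s; triangle areas 4.8 + 10.8 = 15.6 m
5–10 s: |½(12 + 9)(5)| = 52.5 m
10–13 s: v = 0 at t = 167/14 s; triangle areas 243/28 + 75/28 = 159/14 m
Total distance = 3481/35 m

3481/35 m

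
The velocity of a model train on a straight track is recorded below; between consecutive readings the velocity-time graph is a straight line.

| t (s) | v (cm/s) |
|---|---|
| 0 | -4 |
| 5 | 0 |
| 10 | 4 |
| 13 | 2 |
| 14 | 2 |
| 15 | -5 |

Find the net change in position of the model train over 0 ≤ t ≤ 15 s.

9.5 cm

Net displacement equals the area under the velocity-time graph (areas below the axis count negative).
0–5 s: ½(-4 + 0)(5) = -10 cm
5–10 s: ½(0 + 4)(5) = 10 cm
10–13 s: ½(4 + 2)(3) = 9 cm
13–14 s: 2 × 1 = 2 cm
14–15 s: ½(2 + -5)(1) = -1.5 cm
Net displacement = 9.5 cm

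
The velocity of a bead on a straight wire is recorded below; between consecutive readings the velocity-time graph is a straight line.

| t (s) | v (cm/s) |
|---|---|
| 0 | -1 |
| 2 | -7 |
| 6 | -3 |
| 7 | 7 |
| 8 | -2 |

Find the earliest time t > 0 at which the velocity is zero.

t = 6.3 s

v changes sign on 6–7 s (from -3 to 7); the graph is linear there, so v = 0 at t = 6 + (3)·(7 − 6)/(7 − -3) = 6.3 s.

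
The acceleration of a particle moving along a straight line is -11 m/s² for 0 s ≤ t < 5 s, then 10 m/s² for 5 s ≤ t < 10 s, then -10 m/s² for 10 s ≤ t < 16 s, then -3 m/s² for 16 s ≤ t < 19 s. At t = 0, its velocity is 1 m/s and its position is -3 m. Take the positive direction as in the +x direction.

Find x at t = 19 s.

On each constant-a segment, Δv = aΔt and Δx = v₀Δt + ½aΔt²; chain segment to segment.
0–5 s: v starts 1 m/s; Δx = 1·5 + ½·-11·5² = -132.5 m; v ends -54 m/s.
5–10 s: v starts -54 m/s; Δx = -54·5 + ½·10·5² = -145 m; v ends -4 m/s.
10–16 s: v starts -4 m/s; Δx = -4·6 + ½·-10·6² = -204 m; v ends -64 m/s.
16–19 s: v starts -64 m/s; Δx = -64·3 + ½·-3·3² = -205.5 m; v ends -73 m/s.
x(19) = -3 + Σ Δx = -690 m.

-690 m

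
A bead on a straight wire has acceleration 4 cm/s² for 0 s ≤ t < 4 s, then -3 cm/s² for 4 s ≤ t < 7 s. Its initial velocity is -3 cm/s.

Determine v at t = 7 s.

4 cm/s

Δv equals the area under the a-t graph; then v = v₀ + Δv.
0–4 s: 4 × 4 = 16 cm/s
4–7 s: -3 × 3 = -9 cm/s
Δv = 7 cm/s, so v(7) = -3 + (7) = 4 cm/s.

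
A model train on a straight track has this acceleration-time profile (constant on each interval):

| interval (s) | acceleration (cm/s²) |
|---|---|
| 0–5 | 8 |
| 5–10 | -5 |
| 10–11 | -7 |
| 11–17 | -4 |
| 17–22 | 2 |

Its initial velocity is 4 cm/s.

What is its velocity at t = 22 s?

Δv equals the area under the a-t graph; then v = v₀ + Δv.
0–5 s: 8 × 5 = 40 cm/s
5–10 s: -5 × 5 = -25 cm/s
10–11 s: -7 × 1 = -7 cm/s
11–17 s: -4 × 6 = -24 cm/s
17–22 s: 2 × 5 = 10 cm/s
Δv = -6 cm/s, so v(22) = 4 + (-6) = -2 cm/s.

-2 cm/s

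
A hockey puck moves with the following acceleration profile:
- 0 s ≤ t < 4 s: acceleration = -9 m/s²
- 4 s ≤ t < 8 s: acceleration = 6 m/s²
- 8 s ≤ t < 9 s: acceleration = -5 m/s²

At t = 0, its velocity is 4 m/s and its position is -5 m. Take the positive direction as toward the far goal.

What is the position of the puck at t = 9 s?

On each constant-a segment, Δv = aΔt and Δx = v₀Δt + ½aΔt²; chain segment to segment.
0–4 s: v starts 4 m/s; Δx = 4·4 + ½·-9·4² = -56 m; v ends -32 m/s.
4–8 s: v starts -32 m/s; Δx = -32·4 + ½·6·4² = -80 m; v ends -8 m/s.
8–9 s: v starts -8 m/s; Δx = -8·1 + ½·-5·1² = -10.5 m; v ends -13 m/s.
x(9) = -5 + Σ Δx = -151.5 m.

-151.5 m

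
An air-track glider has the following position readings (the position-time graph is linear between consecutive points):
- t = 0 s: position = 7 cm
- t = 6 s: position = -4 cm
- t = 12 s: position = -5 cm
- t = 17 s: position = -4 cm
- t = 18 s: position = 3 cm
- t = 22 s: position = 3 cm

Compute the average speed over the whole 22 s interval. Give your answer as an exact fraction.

10/11 cm/s

Average speed = (total path length)/(elapsed time); on a piecewise-linear x-t graph the path length is Σ|Δx|.
0–6 s: |Δx| = |-4 − 7| = 11 cm
6–12 s: |Δx| = |-5 − -4| = 1 cm
12–17 s: |Δx| = |-4 − -5| = 1 cm
17–18 s: |Δx| = |3 − -4| = 7 cm
18–22 s: |Δx| = |3 − 3| = 0 cm
Total path = 20 cm; average speed = 20/22 = 10/11 cm/s.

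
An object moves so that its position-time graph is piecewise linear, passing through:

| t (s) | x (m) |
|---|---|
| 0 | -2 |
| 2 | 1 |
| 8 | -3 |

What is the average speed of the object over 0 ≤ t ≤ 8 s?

0.875 m/s

Average speed = (total path length)/(elapsed time); on a piecewise-linear x-t graph the path length is Σ|Δx|.
0–2 s: |Δx| = |1 − -2| = 3 m
2–8 s: |Δx| = |-3 − 1| = 4 m
Total path = 7 m; average speed = 7/8 = 0.875 m/s.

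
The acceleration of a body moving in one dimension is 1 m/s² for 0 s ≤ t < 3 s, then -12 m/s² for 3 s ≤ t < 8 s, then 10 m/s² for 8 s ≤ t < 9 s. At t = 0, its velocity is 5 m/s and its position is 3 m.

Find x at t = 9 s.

On each constant-a segment, Δv = aΔt and Δx = v₀Δt + ½aΔt²; chain segment to segment.
0–3 s: v starts 5 m/s; Δx = 5·3 + ½·1·3² = 19.5 m; v ends 8 m/s.
3–8 s: v starts 8 m/s; Δx = 8·5 + ½·-12·5² = -110 m; v ends -52 m/s.
8–9 s: v starts -52 m/s; Δx = -52·1 + ½·10·1² = -47 m; v ends -42 m/s.
x(9) = 3 + Σ Δx = -134.5 m.

-134.5 m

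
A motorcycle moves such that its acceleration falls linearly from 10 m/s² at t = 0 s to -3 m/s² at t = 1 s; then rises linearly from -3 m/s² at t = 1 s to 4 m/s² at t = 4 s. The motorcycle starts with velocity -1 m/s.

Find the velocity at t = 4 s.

4 m/s

Δv equals the area under the a-t graph; then v = v₀ + Δv.
0–1 s: ½(10 + -3)(1) = 3.5 m/s
1–4 s: ½(-3 + 4)(3) = 1.5 m/s
Δv = 5 m/s, so v(4) = -1 + (5) = 4 m/s.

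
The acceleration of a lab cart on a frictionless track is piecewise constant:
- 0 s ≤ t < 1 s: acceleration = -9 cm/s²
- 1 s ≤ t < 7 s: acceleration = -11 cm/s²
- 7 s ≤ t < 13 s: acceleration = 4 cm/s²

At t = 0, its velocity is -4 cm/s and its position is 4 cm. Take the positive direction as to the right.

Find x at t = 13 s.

-682.5 cm

On each constant-a segment, Δv = aΔt and Δx = v₀Δt + ½aΔt²; chain segment to segment.
0–1 s: v starts -4 cm/s; Δx = -4·1 + ½·-9·1² = -8.5 cm; v ends -13 cm/s.
1–7 s: v starts -13 cm/s; Δx = -13·6 + ½·-11·6² = -276 cm; v ends -79 cm/s.
7–13 s: v starts -79 cm/s; Δx = -79·6 + ½·4·6² = -402 cm; v ends -55 cm/s.
x(13) = 4 + Σ Δx = -682.5 cm.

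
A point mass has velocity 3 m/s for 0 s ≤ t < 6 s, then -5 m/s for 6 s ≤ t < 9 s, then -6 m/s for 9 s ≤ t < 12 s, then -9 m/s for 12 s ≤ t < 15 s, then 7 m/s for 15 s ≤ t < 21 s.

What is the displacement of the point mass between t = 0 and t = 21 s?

Displacement is the signed area under the v-t curve.
0–6 s: 3 × 6 = 18 m
6–9 s: -5 × 3 = -15 m
9–12 s: -6 × 3 = -18 m
12–15 s: -9 × 3 = -27 m
15–21 s: 7 × 6 = 42 m
Net displacement = 0 m

0 m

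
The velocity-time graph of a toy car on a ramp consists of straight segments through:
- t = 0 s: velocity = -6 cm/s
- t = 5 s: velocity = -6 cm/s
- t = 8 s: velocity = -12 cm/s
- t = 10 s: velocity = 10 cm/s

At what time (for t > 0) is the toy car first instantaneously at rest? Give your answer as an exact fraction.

t = 100/11 s

v changes sign on 8–10 s (from -12 to 10); the graph is linear there, so v = 0 at t = 8 + (12)·(10 − 8)/(10 − -12) = 100/11 s.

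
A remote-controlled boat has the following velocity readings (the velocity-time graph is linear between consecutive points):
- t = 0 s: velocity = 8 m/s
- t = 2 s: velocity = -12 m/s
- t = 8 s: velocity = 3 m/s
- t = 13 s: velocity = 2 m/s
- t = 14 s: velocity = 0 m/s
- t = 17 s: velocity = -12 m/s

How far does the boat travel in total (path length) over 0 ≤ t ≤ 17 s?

72.5 m

Total distance travelled is ∫|v| dt — sum the magnitudes of each area piece.
0–2 s: v = 0 at t = 0.8 s; triangle areas 3.2 + 7.2 = 10.4 m
2–8 s: v = 0 at t = 6.8 s; triangle areas 28.8 + 1.8 = 30.6 m
8–13 s: |½(3 + 2)(5)| = 12.5 m
13–14 s: |½(2 + 0)(1)| = 1 m
14–17 s: |½(0 + -12)(3)| = 18 m
Total distance = 72.5 m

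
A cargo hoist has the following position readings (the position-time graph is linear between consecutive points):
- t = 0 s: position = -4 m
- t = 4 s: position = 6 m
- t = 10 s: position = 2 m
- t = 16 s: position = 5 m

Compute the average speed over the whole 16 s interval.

Average speed = (total path length)/(elapsed time); on a piecewise-linear x-t graph the path length is Σ|Δx|.
0–4 s: |Δx| = |6 − -4| = 10 m
4–10 s: |Δx| = |2 − 6| = 4 m
10–16 s: |Δx| = |5 − 2| = 3 m
Total path = 17 m; average speed = 17/16 = 1.0625 m/s.

1.0625 m/s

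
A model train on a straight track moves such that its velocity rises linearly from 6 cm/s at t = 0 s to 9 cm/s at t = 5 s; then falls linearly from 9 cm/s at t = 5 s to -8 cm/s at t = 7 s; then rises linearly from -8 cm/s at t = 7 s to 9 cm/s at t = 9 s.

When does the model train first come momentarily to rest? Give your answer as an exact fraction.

v changes sign on 5–7 s (from 9 to -8); the graph is linear there, so v = 0 at t = 5 + (-9)·(7 − 5)/(-8 − 9) = 103/17 s.

t = 103/17 s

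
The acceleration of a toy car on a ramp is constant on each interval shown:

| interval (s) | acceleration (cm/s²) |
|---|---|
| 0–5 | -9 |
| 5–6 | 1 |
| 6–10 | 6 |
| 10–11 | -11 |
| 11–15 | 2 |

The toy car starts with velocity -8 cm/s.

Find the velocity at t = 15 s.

-31 cm/s

Δv equals the area under the a-t graph; then v = v₀ + Δv.
0–5 s: -9 × 5 = -45 cm/s
5–6 s: 1 × 1 = 1 cm/s
6–10 s: 6 × 4 = 24 cm/s
10–11 s: -11 × 1 = -11 cm/s
11–15 s: 2 × 4 = 8 cm/s
Δv = -23 cm/s, so v(15) = -8 + (-23) = -31 cm/s.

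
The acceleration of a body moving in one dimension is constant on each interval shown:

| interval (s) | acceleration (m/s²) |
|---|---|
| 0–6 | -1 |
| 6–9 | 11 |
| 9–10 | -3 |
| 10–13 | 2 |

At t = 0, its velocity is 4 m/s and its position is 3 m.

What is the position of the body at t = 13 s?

On each constant-a segment, Δv = aΔt and Δx = v₀Δt + ½aΔt²; chain segment to segment.
0–6 s: v starts 4 m/s; Δx = 4·6 + ½·-1·6² = 6 m; v ends -2 m/s.
6–9 s: v starts -2 m/s; Δx = -2·3 + ½·11·3² = 43.5 m; v ends 31 m/s.
9–10 s: v starts 31 m/s; Δx = 31·1 + ½·-3·1² = 29.5 m; v ends 28 m/s.
10–13 s: v starts 28 m/s; Δx = 28·3 + ½·2·3² = 93 m; v ends 34 m/s.
x(13) = 3 + Σ Δx = 175 m.

175 m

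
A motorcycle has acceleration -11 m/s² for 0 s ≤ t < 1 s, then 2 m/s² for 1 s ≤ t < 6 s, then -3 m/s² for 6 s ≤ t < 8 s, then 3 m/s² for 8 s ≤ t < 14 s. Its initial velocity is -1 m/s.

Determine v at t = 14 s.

Δv equals the area under the a-t graph; then v = v₀ + Δv.
0–1 s: -11 × 1 = -11 m/s
1–6 s: 2 × 5 = 10 m/s
6–8 s: -3 × 2 = -6 m/s
8–14 s: 3 × 6 = 18 m/s
Δv = 11 m/s, so v(14) = -1 + (11) = 10 m/s.

10 m/s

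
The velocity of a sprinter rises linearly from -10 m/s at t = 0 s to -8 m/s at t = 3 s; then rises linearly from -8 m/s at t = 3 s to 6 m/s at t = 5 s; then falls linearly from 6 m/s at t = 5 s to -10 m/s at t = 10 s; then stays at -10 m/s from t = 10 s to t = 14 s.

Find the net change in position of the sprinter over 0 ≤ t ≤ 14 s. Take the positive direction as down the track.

-79 m

Displacement is the signed area under the v-t curve.
0–3 s: ½(-10 + -8)(3) = -27 m
3–5 s: ½(-8 + 6)(2) = -2 m
5–10 s: ½(6 + -10)(5) = -10 m
10–14 s: -10 × 4 = -40 m
Net displacement = -79 m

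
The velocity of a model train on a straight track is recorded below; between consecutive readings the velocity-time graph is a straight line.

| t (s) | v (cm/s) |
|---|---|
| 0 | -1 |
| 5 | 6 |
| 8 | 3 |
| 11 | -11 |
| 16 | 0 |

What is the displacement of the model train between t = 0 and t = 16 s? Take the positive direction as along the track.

-13.5 cm

Displacement is the signed area under the v-t curve.
0–5 s: ½(-1 + 6)(5) = 12.5 cm
5–8 s: ½(6 + 3)(3) = 13.5 cm
8–11 s: ½(3 + -11)(3) = -12 cm
11–16 s: ½(-11 + 0)(5) = -27.5 cm
Net displacement = -13.5 cm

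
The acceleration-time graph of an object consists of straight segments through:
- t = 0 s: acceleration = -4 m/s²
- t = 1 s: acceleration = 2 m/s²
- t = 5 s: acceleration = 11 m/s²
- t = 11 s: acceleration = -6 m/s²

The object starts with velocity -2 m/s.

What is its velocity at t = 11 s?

38 m/s

Δv equals the area under the a-t graph; then v = v₀ + Δv.
0–1 s: ½(-4 + 2)(1) = -1 m/s
1–5 s: ½(2 + 11)(4) = 26 m/s
5–11 s: ½(11 + -6)(6) = 15 m/s
Δv = 40 m/s, so v(11) = -2 + (40) = 38 m/s.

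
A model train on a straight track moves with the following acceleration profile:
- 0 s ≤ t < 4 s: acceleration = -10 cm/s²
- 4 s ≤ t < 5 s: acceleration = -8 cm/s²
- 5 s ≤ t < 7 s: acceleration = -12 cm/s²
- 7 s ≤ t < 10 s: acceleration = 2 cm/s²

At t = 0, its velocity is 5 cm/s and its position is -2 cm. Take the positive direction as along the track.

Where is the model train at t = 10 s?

-403 cm

On each constant-a segment, Δv = aΔt and Δx = v₀Δt + ½aΔt²; chain segment to segment.
0–4 s: v starts 5 cm/s; Δx = 5·4 + ½·-10·4² = -60 cm; v ends -35 cm/s.
4–5 s: v starts -35 cm/s; Δx = -35·1 + ½·-8·1² = -39 cm; v ends -43 cm/s.
5–7 s: v starts -43 cm/s; Δx = -43·2 + ½·-12·2² = -110 cm; v ends -67 cm/s.
7–10 s: v starts -67 cm/s; Δx = -67·3 + ½·2·3² = -192 cm; v ends -61 cm/s.
x(10) = -2 + Σ Δx = -403 cm.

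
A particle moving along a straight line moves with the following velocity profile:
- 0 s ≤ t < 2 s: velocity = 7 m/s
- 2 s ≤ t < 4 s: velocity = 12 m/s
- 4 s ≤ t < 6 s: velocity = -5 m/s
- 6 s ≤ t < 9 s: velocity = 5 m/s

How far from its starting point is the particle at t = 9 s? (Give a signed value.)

Displacement is the signed area under the v-t curve.
0–2 s: 7 × 2 = 14 m
2–4 s: 12 × 2 = 24 m
4–6 s: -5 × 2 = -10 m
6–9 s: 5 × 3 = 15 m
Net displacement = 43 m

43 m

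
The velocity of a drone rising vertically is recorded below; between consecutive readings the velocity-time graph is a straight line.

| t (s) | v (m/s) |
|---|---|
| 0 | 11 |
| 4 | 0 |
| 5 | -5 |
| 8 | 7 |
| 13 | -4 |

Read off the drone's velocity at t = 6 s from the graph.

-1 m/s

On 5–8 s the graph is linear from -5 to 7 m/s: v(6) = -5 + (7 − -5)·(6 − 5)/(8 − 5) = -1 m/s.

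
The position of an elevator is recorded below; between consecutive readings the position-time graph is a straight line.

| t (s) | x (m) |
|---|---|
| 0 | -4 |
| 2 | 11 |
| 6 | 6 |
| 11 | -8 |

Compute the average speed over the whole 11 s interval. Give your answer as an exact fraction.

Average speed = (total path length)/(elapsed time); on a piecewise-linear x-t graph the path length is Σ|Δx|.
0–2 s: |Δx| = |11 − -4| = 15 m
2–6 s: |Δx| = |6 − 11| = 5 m
6–11 s: |Δx| = |-8 − 6| = 14 m
Total path = 34 m; average speed = 34/11 = 34/11 m/s.

34/11 m/s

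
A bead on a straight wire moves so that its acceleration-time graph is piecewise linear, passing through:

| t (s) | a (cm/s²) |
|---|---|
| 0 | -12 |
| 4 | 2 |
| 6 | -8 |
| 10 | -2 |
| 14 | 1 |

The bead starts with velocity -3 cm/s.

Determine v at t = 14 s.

Δv equals the area under the a-t graph; then v = v₀ + Δv.
0–4 s: ½(-12 + 2)(4) = -20 cm/s
4–6 s: ½(2 + -8)(2) = -6 cm/s
6–10 s: ½(-8 + -2)(4) = -20 cm/s
10–14 s: ½(-2 + 1)(4) = -2 cm/s
Δv = -48 cm/s, so v(14) = -3 + (-48) = -51 cm/s.

-51 cm/s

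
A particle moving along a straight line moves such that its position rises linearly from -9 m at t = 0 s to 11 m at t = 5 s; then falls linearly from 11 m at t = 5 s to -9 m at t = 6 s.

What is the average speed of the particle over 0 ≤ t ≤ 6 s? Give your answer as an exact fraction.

20/3 m/s

Average speed = (total path length)/(elapsed time); on a piecewise-linear x-t graph the path length is Σ|Δx|.
0–5 s: |Δx| = |11 − -9| = 20 m
5–6 s: |Δx| = |-9 − 11| = 20 m
Total path = 40 m; average speed = 40/6 = 20/3 m/s.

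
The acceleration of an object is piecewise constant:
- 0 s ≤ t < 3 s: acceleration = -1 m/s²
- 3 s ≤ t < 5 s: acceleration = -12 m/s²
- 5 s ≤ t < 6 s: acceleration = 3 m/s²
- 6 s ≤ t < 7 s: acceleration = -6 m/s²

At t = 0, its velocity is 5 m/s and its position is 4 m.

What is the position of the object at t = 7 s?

On each constant-a segment, Δv = aΔt and Δx = v₀Δt + ½aΔt²; chain segment to segment.
0–3 s: v starts 5 m/s; Δx = 5·3 + ½·-1·3² = 10.5 m; v ends 2 m/s.
3–5 s: v starts 2 m/s; Δx = 2·2 + ½·-12·2² = -20 m; v ends -22 m/s.
5–6 s: v starts -22 m/s; Δx = -22·1 + ½·3·1² = -20.5 m; v ends -19 m/s.
6–7 s: v starts -19 m/s; Δx = -19·1 + ½·-6·1² = -22 m; v ends -25 m/s.
x(7) = 4 + Σ Δx = -48 m.

-48 m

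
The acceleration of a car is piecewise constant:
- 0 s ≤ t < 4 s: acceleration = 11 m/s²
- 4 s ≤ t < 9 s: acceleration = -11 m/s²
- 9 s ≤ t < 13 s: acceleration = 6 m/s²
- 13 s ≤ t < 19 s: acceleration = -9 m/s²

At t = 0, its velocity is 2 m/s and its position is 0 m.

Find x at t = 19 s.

128.5 m

On each constant-a segment, Δv = aΔt and Δx = v₀Δt + ½aΔt²; chain segment to segment.
0–4 s: v starts 2 m/s; Δx = 2·4 + ½·11·4² = 96 m; v ends 46 m/s.
4–9 s: v starts 46 m/s; Δx = 46·5 + ½·-11·5² = 92.5 m; v ends -9 m/s.
9–13 s: v starts -9 m/s; Δx = -9·4 + ½·6·4² = 12 m; v ends 15 m/s.
13–19 s: v starts 15 m/s; Δx = 15·6 + ½·-9·6² = -72 m; v ends -39 m/s.
x(19) = 0 + Σ Δx = 128.5 m.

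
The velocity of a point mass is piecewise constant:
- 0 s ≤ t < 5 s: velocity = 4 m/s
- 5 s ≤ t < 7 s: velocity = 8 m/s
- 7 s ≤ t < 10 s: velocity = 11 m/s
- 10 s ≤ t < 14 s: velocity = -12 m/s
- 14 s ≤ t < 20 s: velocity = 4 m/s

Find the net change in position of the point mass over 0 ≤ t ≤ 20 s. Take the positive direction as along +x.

45 m

Net displacement equals the area under the velocity-time graph (areas below the axis count negative).
0–5 s: 4 × 5 = 20 m
5–7 s: 8 × 2 = 16 m
7–10 s: 11 × 3 = 33 m
10–14 s: -12 × 4 = -48 m
14–20 s: 4 × 6 = 24 m
Net displacement = 45 m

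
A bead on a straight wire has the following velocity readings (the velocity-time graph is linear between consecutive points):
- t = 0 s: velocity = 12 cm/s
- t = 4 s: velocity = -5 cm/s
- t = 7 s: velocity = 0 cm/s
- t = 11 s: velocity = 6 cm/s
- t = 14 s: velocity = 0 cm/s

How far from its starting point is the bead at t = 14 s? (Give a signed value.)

Displacement is the signed area under the v-t curve.
0–4 s: ½(12 + -5)(4) = 14 cm
4–7 s: ½(-5 + 0)(3) = -7.5 cm
7–11 s: ½(0 + 6)(4) = 12 cm
11–14 s: ½(6 + 0)(3) = 9 cm
Net displacement = 27.5 cm

27.5 cm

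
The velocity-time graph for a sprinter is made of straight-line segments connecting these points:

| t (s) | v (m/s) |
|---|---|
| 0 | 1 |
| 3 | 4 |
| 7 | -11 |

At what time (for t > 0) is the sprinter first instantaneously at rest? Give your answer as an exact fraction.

t = 61/15 s

v changes sign on 3–7 s (from 4 to -11); the graph is linear there, so v = 0 at t = 3 + (-4)·(7 − 3)/(-11 − 4) = 61/15 s.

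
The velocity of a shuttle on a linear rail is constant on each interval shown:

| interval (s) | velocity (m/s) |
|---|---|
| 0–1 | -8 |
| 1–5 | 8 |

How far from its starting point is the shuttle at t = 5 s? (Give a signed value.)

24 m

Displacement is the signed area under the v-t curve.
0–1 s: -8 × 1 = -8 m
1–5 s: 8 × 4 = 32 m
Net displacement = 24 m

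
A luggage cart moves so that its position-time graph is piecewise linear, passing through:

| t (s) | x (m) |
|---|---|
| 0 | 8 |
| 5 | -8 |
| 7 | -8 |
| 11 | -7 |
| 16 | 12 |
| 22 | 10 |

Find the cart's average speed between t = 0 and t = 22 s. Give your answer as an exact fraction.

Average speed = (total path length)/(elapsed time); on a piecewise-linear x-t graph the path length is Σ|Δx|.
0–5 s: |Δx| = |-8 − 8| = 16 m
5–7 s: |Δx| = |-8 − -8| = 0 m
7–11 s: |Δx| = |-7 − -8| = 1 m
11–16 s: |Δx| = |12 − -7| = 19 m
16–22 s: |Δx| = |10 − 12| = 2 m
Total path = 38 m; average speed = 38/22 = 19/11 m/s.

19/11 m/s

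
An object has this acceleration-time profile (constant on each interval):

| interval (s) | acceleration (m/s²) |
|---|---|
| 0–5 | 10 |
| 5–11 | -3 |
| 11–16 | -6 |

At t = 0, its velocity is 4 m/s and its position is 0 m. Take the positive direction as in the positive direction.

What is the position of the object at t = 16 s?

520 m

On each constant-a segment, Δv = aΔt and Δx = v₀Δt + ½aΔt²; chain segment to segment.
0–5 s: v starts 4 m/s; Δx = 4·5 + ½·10·5² = 145 m; v ends 54 m/s.
5–11 s: v starts 54 m/s; Δx = 54·6 + ½·-3·6² = 270 m; v ends 36 m/s.
11–16 s: v starts 36 m/s; Δx = 36·5 + ½·-6·5² = 105 m; v ends 6 m/s.
x(16) = 0 + Σ Δx = 520 m.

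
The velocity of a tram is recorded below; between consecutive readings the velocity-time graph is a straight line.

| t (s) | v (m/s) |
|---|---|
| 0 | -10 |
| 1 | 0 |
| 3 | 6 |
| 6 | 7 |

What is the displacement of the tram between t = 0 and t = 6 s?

Net displacement equals the area under the velocity-time graph (areas below the axis count negative).
0–1 s: ½(-10 + 0)(1) = -5 m
1–3 s: ½(0 + 6)(2) = 6 m
3–6 s: ½(6 + 7)(3) = 19.5 m
Net displacement = 20.5 m

20.5 m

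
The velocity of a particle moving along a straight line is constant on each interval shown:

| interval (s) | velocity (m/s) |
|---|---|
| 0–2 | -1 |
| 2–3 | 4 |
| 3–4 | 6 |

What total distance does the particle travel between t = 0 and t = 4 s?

Distance (not displacement) is the total path length: add the absolute areas under v-t.
0–2 s: |-1| × 2 = 2 m
2–3 s: |4| × 1 = 4 m
3–4 s: |6| × 1 = 6 m
Total distance = 12 m

12 m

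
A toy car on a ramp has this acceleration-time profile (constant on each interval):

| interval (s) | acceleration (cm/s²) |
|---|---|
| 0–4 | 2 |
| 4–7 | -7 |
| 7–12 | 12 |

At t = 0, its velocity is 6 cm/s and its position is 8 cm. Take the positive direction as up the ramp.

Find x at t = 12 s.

On each constant-a segment, Δv = aΔt and Δx = v₀Δt + ½aΔt²; chain segment to segment.
0–4 s: v starts 6 cm/s; Δx = 6·4 + ½·2·4² = 40 cm; v ends 14 cm/s.
4–7 s: v starts 14 cm/s; Δx = 14·3 + ½·-7·3² = 10.5 cm; v ends -7 cm/s.
7–12 s: v starts -7 cm/s; Δx = -7·5 + ½·12·5² = 115 cm; v ends 53 cm/s.
x(12) = 8 + Σ Δx = 173.5 cm.

173.5 cm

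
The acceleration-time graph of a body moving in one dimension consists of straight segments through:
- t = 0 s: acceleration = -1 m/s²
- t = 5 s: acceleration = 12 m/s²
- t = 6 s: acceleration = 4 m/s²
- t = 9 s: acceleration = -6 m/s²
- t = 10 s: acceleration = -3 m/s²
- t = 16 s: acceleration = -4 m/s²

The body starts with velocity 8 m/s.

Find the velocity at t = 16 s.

15 m/s

Δv equals the area under the a-t graph; then v = v₀ + Δv.
0–5 s: ½(-1 + 12)(5) = 27.5 m/s
5–6 s: ½(12 + 4)(1) = 8 m/s
6–9 s: ½(4 + -6)(3) = -3 m/s
9–10 s: ½(-6 + -3)(1) = -4.5 m/s
10–16 s: ½(-3 + -4)(6) = -21 m/s
Δv = 7 m/s, so v(16) = 8 + (7) = 15 m/s.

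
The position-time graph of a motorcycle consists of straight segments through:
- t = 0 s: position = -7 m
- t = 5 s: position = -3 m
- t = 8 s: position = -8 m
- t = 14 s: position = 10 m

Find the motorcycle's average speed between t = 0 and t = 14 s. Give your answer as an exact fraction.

Average speed = (total path length)/(elapsed time); on a piecewise-linear x-t graph the path length is Σ|Δx|.
0–5 s: |Δx| = |-3 − -7| = 4 m
5–8 s: |Δx| = |-8 − -3| = 5 m
8–14 s: |Δx| = |10 − -8| = 18 m
Total path = 27 m; average speed = 27/14 = 27/14 m/s.

27/14 m/s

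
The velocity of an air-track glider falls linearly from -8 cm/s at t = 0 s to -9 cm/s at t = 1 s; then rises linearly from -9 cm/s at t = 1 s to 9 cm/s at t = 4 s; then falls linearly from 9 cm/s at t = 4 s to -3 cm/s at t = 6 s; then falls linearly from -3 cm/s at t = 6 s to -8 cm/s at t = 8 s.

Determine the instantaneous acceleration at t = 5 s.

-6 cm/s²

Acceleration is the slope of the v-t graph on 4–6 s: (-3 − 9)/(6 − 4) = -6 cm/s².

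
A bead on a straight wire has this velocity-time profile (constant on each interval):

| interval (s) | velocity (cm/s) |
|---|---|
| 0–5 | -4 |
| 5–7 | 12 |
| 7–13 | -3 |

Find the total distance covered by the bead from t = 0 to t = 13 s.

62 cm

Distance (not displacement) is the total path length: add the absolute areas under v-t.
0–5 s: |-4| × 5 = 20 cm
5–7 s: |12| × 2 = 24 cm
7–13 s: |-3| × 6 = 18 cm
Total distance = 62 cm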